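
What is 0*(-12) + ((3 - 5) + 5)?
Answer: 3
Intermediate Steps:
0*(-12) + ((3 - 5) + 5) = 0 + (-2 + 5) = 0 + 3 = 3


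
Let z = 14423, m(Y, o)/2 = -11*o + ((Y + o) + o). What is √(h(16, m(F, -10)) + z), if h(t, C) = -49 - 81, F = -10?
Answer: √14293 ≈ 119.55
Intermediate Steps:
m(Y, o) = -18*o + 2*Y (m(Y, o) = 2*(-11*o + ((Y + o) + o)) = 2*(-11*o + (Y + 2*o)) = 2*(Y - 9*o) = -18*o + 2*Y)
h(t, C) = -130
√(h(16, m(F, -10)) + z) = √(-130 + 14423) = √14293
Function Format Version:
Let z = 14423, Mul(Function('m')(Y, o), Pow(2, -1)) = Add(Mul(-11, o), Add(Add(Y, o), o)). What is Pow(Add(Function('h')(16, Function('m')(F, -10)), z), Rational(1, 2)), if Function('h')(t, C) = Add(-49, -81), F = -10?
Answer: Pow(14293, Rational(1, 2)) ≈ 119.55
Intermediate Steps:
Function('m')(Y, o) = Add(Mul(-18, o), Mul(2, Y)) (Function('m')(Y, o) = Mul(2, Add(Mul(-11, o), Add(Add(Y, o), o))) = Mul(2, Add(Mul(-11, o), Add(Y, Mul(2, o)))) = Mul(2, Add(Y, Mul(-9, o))) = Add(Mul(-18, o), Mul(2, Y)))
Function('h')(t, C) = -130
Pow(Add(Function('h')(16, Function('m')(F, -10)), z), Rational(1, 2)) = Pow(Add(-130, 14423), Rational(1, 2)) = Pow(14293, Rational(1, 2))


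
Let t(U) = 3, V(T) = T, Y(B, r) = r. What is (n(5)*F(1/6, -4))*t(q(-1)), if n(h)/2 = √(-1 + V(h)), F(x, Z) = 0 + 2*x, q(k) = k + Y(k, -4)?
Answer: 4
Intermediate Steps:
q(k) = -4 + k (q(k) = k - 4 = -4 + k)
F(x, Z) = 2*x
n(h) = 2*√(-1 + h)
(n(5)*F(1/6, -4))*t(q(-1)) = ((2*√(-1 + 5))*(2/6))*3 = ((2*√4)*(2*(⅙)))*3 = ((2*2)*(⅓))*3 = (4*(⅓))*3 = (4/3)*3 = 4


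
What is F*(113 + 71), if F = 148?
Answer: 27232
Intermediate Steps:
F*(113 + 71) = 148*(113 + 71) = 148*184 = 27232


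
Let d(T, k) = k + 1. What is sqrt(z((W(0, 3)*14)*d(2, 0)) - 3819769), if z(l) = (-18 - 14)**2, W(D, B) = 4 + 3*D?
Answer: 9*I*sqrt(47145) ≈ 1954.2*I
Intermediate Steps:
d(T, k) = 1 + k
z(l) = 1024 (z(l) = (-32)**2 = 1024)
sqrt(z((W(0, 3)*14)*d(2, 0)) - 3819769) = sqrt(1024 - 3819769) = sqrt(-3818745) = 9*I*sqrt(47145)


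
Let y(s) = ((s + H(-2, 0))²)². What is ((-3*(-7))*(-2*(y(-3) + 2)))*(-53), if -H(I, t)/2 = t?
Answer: 184758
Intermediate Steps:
H(I, t) = -2*t
y(s) = s⁴ (y(s) = ((s - 2*0)²)² = ((s + 0)²)² = (s²)² = s⁴)
((-3*(-7))*(-2*(y(-3) + 2)))*(-53) = ((-3*(-7))*(-2*((-3)⁴ + 2)))*(-53) = (21*(-2*(81 + 2)))*(-53) = (21*(-2*83))*(-53) = (21*(-166))*(-53) = -3486*(-53) = 184758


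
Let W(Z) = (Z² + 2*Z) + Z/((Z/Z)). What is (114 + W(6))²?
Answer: 28224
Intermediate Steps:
W(Z) = Z² + 3*Z (W(Z) = (Z² + 2*Z) + Z/1 = (Z² + 2*Z) + Z*1 = (Z² + 2*Z) + Z = Z² + 3*Z)
(114 + W(6))² = (114 + 6*(3 + 6))² = (114 + 6*9)² = (114 + 54)² = 168² = 28224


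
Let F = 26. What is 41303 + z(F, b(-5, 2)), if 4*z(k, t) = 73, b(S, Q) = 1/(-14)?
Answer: 165285/4 ≈ 41321.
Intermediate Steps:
b(S, Q) = -1/14
z(k, t) = 73/4 (z(k, t) = (¼)*73 = 73/4)
41303 + z(F, b(-5, 2)) = 41303 + 73/4 = 165285/4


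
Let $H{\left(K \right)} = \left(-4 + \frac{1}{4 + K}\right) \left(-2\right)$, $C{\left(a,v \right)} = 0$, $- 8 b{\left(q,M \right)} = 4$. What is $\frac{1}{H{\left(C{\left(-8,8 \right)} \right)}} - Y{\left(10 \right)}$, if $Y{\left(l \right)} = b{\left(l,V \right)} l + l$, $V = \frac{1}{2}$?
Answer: $- \frac{73}{15} \approx -4.8667$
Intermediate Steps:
$V = \frac{1}{2} \approx 0.5$
$b{\left(q,M \right)} = - \frac{1}{2}$ ($b{\left(q,M \right)} = \left(- \frac{1}{8}\right) 4 = - \frac{1}{2}$)
$H{\left(K \right)} = 8 - \frac{2}{4 + K}$
$Y{\left(l \right)} = \frac{l}{2}$ ($Y{\left(l \right)} = - \frac{l}{2} + l = \frac{l}{2}$)
$\frac{1}{H{\left(C{\left(-8,8 \right)} \right)}} - Y{\left(10 \right)} = \frac{1}{2 \frac{1}{4 + 0} \left(15 + 4 \cdot 0\right)} - \frac{1}{2} \cdot 10 = \frac{1}{2 \cdot \frac{1}{4} \left(15 + 0\right)} - 5 = \frac{1}{2 \cdot \frac{1}{4} \cdot 15} - 5 = \frac{1}{\frac{15}{2}} - 5 = \frac{2}{15} - 5 = - \frac{73}{15}$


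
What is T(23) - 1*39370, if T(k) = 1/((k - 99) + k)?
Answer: -2086611/53 ≈ -39370.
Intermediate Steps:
T(k) = 1/(-99 + 2*k) (T(k) = 1/((-99 + k) + k) = 1/(-99 + 2*k))
T(23) - 1*39370 = 1/(-99 + 2*23) - 1*39370 = 1/(-99 + 46) - 39370 = 1/(-53) - 39370 = -1/53 - 39370 = -2086611/53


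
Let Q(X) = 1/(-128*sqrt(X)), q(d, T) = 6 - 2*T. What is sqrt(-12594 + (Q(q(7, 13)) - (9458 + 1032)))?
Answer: sqrt(-147737600 + 5*I*sqrt(5))/80 ≈ 5.749e-6 + 151.93*I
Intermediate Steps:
Q(X) = -1/(128*sqrt(X))
sqrt(-12594 + (Q(q(7, 13)) - (9458 + 1032))) = sqrt(-12594 + (-1/(128*sqrt(6 - 2*13)) - (9458 + 1032))) = sqrt(-12594 + (-1/(128*sqrt(6 - 26)) - 1*10490)) = sqrt(-12594 + (-(-1)*I*sqrt(5)/1280 - 10490)) = sqrt(-12594 + (I*sqrt(5)/1280 - 10490)) = sqrt(-12594 + (-10490 + I*sqrt(5)/1280)) = sqrt(-23084 + I*sqrt(5)/1280)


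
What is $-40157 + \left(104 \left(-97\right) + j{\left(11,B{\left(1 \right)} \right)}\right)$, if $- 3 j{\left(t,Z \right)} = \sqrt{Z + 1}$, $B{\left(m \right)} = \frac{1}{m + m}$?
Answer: $-50245 - \frac{\sqrt{6}}{6} \approx -50245.0$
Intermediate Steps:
$B{\left(m \right)} = \frac{1}{2 m}$
$j{\left(t,Z \right)} = - \frac{\sqrt{1 + Z}}{3}$ ($j{\left(t,Z \right)} = - \frac{\sqrt{Z + 1}}{3} = - \frac{\sqrt{1 + Z}}{3}$)
$-40157 + \left(104 \left(-97\right) + j{\left(11,B{\left(1 \right)} \right)}\right) = -40157 - \left(10088 + \frac{\sqrt{1 + \frac{1}{2 \cdot 1}}}{3}\right) = -40157 - \left(10088 + \frac{\sqrt{1 + \frac{1}{2} \cdot 1}}{3}\right) = -40157 - \left(10088 + \frac{\sqrt{1 + \frac{1}{2}}}{3}\right) = -40157 - \left(10088 + \frac{\sqrt{\frac{3}{2}}}{3}\right) = -40157 - \left(10088 + \frac{\frac{1}{2} \sqrt{6}}{3}\right) = -40157 - \left(10088 + \frac{\sqrt{6}}{6}\right) = -50245 - \frac{\sqrt{6}}{6}$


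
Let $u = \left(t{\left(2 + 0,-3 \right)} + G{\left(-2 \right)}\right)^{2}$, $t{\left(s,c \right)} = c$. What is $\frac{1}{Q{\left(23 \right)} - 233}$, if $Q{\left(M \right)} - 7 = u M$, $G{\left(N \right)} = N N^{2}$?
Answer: $\frac{1}{2557} \approx 0.00039108$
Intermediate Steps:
$G{\left(N \right)} = N^{3}$
$u = 121$ ($u = \left(-3 + \left(-2\right)^{3}\right)^{2} = \left(-3 - 8\right)^{2} = \left(-11\right)^{2} = 121$)
$Q{\left(M \right)} = 7 + 121 M$
$\frac{1}{Q{\left(23 \right)} - 233} = \frac{1}{\left(7 + 121 \cdot 23\right) - 233} = \frac{1}{\left(7 + 2783\right) - 233} = \frac{1}{2790 - 233} = \frac{1}{2557}$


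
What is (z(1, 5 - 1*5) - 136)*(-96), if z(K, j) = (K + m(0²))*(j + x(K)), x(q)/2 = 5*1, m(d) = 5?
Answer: 7296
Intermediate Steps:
x(q) = 10 (x(q) = 2*(5*1) = 2*5 = 10)
z(K, j) = (5 + K)*(10 + j) (z(K, j) = (K + 5)*(j + 10) = (5 + K)*(10 + j))
(z(1, 5 - 1*5) - 136)*(-96) = ((50 + 5*(5 - 1*5) + 10*1 + 1*(5 - 1*5)) - 136)*(-96) = ((50 + 5*(5 - 5) + 10 + 1*(5 - 5)) - 136)*(-96) = ((50 + 5*0 + 10 + 1*0) - 136)*(-96) = ((50 + 0 + 10 + 0) - 136)*(-96) = (60 - 136)*(-96) = -76*(-96) = 7296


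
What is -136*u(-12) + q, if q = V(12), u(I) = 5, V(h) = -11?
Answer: -691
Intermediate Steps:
q = -11
-136*u(-12) + q = -136*5 - 11 = -680 - 11 = -691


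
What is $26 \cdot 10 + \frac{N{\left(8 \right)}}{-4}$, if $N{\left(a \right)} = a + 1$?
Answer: $\frac{1031}{4} \approx 257.75$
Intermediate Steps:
$N{\left(a \right)} = 1 + a$
$26 \cdot 10 + \frac{N{\left(8 \right)}}{-4} = 26 \cdot 10 + \frac{1 + 8}{-4} = 260 + 9 \left(- \frac{1}{4}\right) = 260 - \frac{9}{4} = \frac{1031}{4}$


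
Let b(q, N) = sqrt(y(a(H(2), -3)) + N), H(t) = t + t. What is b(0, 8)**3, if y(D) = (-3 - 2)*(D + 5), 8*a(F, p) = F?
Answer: -39*I*sqrt(78)/4 ≈ -86.11*I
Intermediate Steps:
H(t) = 2*t
a(F, p) = F/8
y(D) = -25 - 5*D (y(D) = -5*(5 + D) = -25 - 5*D)
b(q, N) = sqrt(-55/2 + N) (b(q, N) = sqrt((-25 - 5*2*2/8) + N) = sqrt((-25 - 5*4/8) + N) = sqrt((-25 - 5*1/2) + N) = sqrt((-25 - 5/2) + N) = sqrt(-55/2 + N))
b(0, 8)**3 = (sqrt(-110 + 4*8)/2)**3 = (sqrt(-110 + 32)/2)**3 = (sqrt(-78)/2)**3 = ((I*sqrt(78))/2)**3 = (I*sqrt(78)/2)**3 = -39*I*sqrt(78)/4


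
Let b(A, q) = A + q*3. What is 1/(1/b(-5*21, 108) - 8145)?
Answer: -219/1783754 ≈ -0.00012277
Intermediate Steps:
b(A, q) = A + 3*q
1/(1/b(-5*21, 108) - 8145) = 1/(1/(-5*21 + 3*108) - 8145) = 1/(1/(-105 + 324) - 8145) = 1/(1/219 - 8145) = 1/(-1783754/219) = -219/1783754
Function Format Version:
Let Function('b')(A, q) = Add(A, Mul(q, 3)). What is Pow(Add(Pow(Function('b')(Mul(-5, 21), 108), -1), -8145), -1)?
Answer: Rational(-219, 1783754) ≈ -0.00012277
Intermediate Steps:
Function('b')(A, q) = Add(A, Mul(3, q))
Pow(Add(Pow(Function('b')(Mul(-5, 21), 108), -1), -8145), -1) = Pow(Add(Pow(Add(Mul(-5, 21), Mul(3, 108)), -1), -8145), -1) = Pow(Add(Pow(Add(-105, 324), -1), -8145), -1) = Pow(Add(Pow(219, -1), -8145), -1) = Pow(Add(Rational(1, 219), -8145), -1) = Pow(Rational(-1783754, 219), -1) = Rational(-219, 1783754)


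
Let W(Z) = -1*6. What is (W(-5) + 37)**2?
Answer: 961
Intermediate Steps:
W(Z) = -6
(W(-5) + 37)**2 = (-6 + 37)**2 = 31**2 = 961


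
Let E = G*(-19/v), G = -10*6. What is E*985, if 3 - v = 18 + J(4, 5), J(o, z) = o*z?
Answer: -224580/7 ≈ -32083.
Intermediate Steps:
G = -60
v = -35 (v = 3 - (18 + 4*5) = 3 - (18 + 20) = 3 - 1*38 = 3 - 38 = -35)
E = -228/7 (E = -(-1140)/(-35) = -(-1140)*(-1)/35 = -60*19/35 = -228/7 ≈ -32.571)
E*985 = -228/7*985 = -224580/7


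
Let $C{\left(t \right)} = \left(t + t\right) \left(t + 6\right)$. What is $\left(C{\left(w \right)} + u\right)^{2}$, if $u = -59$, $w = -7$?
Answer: $2025$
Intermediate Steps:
$C{\left(t \right)} = 2 t \left(6 + t\right)$
$\left(C{\left(w \right)} + u\right)^{2} = \left(2 \left(-7\right) \left(6 - 7\right) - 59\right)^{2} = \left(2 \left(-7\right) \left(-1\right) - 59\right)^{2} = \left(14 - 59\right)^{2} = \left(-45\right)^{2} = 2025$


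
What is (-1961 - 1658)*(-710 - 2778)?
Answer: 12623072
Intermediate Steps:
(-1961 - 1658)*(-710 - 2778) = -3619*(-3488) = 12623072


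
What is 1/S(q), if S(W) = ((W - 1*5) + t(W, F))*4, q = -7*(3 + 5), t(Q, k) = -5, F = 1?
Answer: -1/264 ≈ -0.0037879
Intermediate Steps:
q = -56 (q = -7*8 = -56)
S(W) = -40 + 4*W (S(W) = ((W - 1*5) - 5)*4 = ((W - 5) - 5)*4 = ((-5 + W) - 5)*4 = (-10 + W)*4 = -40 + 4*W)
1/S(q) = 1/(-40 + 4*(-56)) = 1/(-40 - 224) = 1/(-264) = -1/264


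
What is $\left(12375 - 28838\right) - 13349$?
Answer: $-29812$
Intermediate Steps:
$\left(12375 - 28838\right) - 13349 = -16463 - 13349 = -29812$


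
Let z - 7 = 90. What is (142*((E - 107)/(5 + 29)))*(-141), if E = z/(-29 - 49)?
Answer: 28174291/442 ≈ 63743.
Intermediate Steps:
z = 97 (z = 7 + 90 = 97)
E = -97/78 (E = 97/(-29 - 49) = 97/(-78) = 97*(-1/78) = -97/78 ≈ -1.2436)
(142*((E - 107)/(5 + 29)))*(-141) = (142*((-97/78 - 107)/(5 + 29)))*(-141) = (142*(-8443/78/34))*(-141) = (142*(-8443/78*1/34))*(-141) = (142*(-8443/2652))*(-141) = -599453/1326*(-141) = 28174291/442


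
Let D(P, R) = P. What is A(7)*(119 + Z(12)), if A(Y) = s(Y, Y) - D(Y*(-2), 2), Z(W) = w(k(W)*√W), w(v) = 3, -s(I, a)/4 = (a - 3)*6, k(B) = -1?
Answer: -10004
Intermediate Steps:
s(I, a) = 72 - 24*a (s(I, a) = -4*(a - 3)*6 = -4*(-3 + a)*6 = -4*(-18 + 6*a) = 72 - 24*a)
Z(W) = 3
A(Y) = 72 - 22*Y (A(Y) = (72 - 24*Y) - Y*(-2) = (72 - 24*Y) - (-2)*Y = (72 - 24*Y) + 2*Y = 72 - 22*Y)
A(7)*(119 + Z(12)) = (72 - 22*7)*(119 + 3) = (72 - 154)*122 = -82*122 = -10004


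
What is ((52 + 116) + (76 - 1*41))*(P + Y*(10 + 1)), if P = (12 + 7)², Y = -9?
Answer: 53186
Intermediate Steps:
P = 361 (P = 19² = 361)
((52 + 116) + (76 - 1*41))*(P + Y*(10 + 1)) = ((52 + 116) + (76 - 1*41))*(361 - 9*(10 + 1)) = (168 + (76 - 41))*(361 - 9*11) = (168 + 35)*(361 - 99) = 203*262 = 53186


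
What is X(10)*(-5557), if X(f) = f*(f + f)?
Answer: -1111400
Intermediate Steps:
X(f) = 2*f² (X(f) = f*(2*f) = 2*f²)
X(10)*(-5557) = (2*10²)*(-5557) = (2*100)*(-5557) = 200*(-5557) = -1111400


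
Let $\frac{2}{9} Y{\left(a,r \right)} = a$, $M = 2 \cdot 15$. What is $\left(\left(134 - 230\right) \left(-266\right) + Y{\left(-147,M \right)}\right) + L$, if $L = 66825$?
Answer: $\frac{183399}{2} \approx 91700.0$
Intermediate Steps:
$M = 30$
$Y{\left(a,r \right)} = \frac{9 a}{2}$
$\left(\left(134 - 230\right) \left(-266\right) + Y{\left(-147,M \right)}\right) + L = \left(\left(134 - 230\right) \left(-266\right) + \frac{9}{2} \left(-147\right)\right) + 66825 = \left(\left(-96\right) \left(-266\right) - \frac{1323}{2}\right) + 66825 = \left(25536 - \frac{1323}{2}\right) + 66825 = \frac{49749}{2} + 66825 = \frac{183399}{2}$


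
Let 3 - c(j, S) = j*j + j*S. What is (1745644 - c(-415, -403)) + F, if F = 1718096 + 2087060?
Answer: 5890267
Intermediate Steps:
c(j, S) = 3 - j² - S*j (c(j, S) = 3 - (j*j + j*S) = 3 - (j² + S*j) = 3 + (-j² - S*j) = 3 - j² - S*j)
F = 3805156
(1745644 - c(-415, -403)) + F = (1745644 - (3 - 1*(-415)² - 1*(-403)*(-415))) + 3805156 = (1745644 - (3 - 1*172225 - 167245)) + 3805156 = (1745644 - (3 - 172225 - 167245)) + 3805156 = (1745644 - 1*(-339467)) + 3805156 = (1745644 + 339467) + 3805156 = 2085111 + 3805156 = 5890267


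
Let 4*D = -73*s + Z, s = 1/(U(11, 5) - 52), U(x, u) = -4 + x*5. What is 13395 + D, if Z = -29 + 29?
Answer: 53653/4 ≈ 13413.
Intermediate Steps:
Z = 0
U(x, u) = -4 + 5*x
s = -1 (s = 1/((-4 + 5*11) - 52) = 1/((-4 + 55) - 52) = 1/(51 - 52) = 1/(-1) = -1)
D = 73/4 (D = (-73*(-1) + 0)/4 = (73 + 0)/4 = (¼)*73 = 73/4 ≈ 18.250)
13395 + D = 13395 + 73/4 = 53653/4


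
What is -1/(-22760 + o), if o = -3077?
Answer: 1/25837 ≈ 3.8704e-5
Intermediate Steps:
-1/(-22760 + o) = -1/(-22760 - 3077) = -1/(-25837) = -1*(-1/25837) = 1/25837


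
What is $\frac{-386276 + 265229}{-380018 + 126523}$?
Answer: $\frac{121047}{253495} \approx 0.47751$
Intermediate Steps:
$\frac{-386276 + 265229}{-380018 + 126523} = - \frac{121047}{-253495} = \left(-121047\right) \left(- \frac{1}{253495}\right) = \frac{121047}{253495}$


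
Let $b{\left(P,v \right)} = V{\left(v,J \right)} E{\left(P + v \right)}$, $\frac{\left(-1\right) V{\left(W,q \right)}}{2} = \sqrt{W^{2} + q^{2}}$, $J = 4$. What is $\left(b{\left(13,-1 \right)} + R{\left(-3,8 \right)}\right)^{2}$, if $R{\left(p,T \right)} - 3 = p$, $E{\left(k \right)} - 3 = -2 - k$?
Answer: $8228$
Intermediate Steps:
$V{\left(W,q \right)} = - 2 \sqrt{W^{2} + q^{2}}$
$E{\left(k \right)} = 1 - k$ ($E{\left(k \right)} = 3 - \left(2 + k\right) = 1 - k$)
$R{\left(p,T \right)} = 3 + p$
$b{\left(P,v \right)} = - 2 \sqrt{16 + v^{2}} \left(1 - P - v\right)$ ($b{\left(P,v \right)} = - 2 \sqrt{v^{2} + 4^{2}} \left(1 - \left(P + v\right)\right) = - 2 \sqrt{v^{2} + 16} \left(1 - \left(P + v\right)\right) = - 2 \sqrt{16 + v^{2}} \left(1 - P - v\right)$)
$\left(b{\left(13,-1 \right)} + R{\left(-3,8 \right)}\right)^{2} = \left(2 \sqrt{16 + \left(-1\right)^{2}} \left(-1 + 13 - 1\right) + \left(3 - 3\right)\right)^{2} = \left(2 \sqrt{16 + 1} \cdot 11 + 0\right)^{2} = \left(2 \sqrt{17} \cdot 11 + 0\right)^{2} = \left(22 \sqrt{17} + 0\right)^{2} = \left(22 \sqrt{17}\right)^{2} = 8228$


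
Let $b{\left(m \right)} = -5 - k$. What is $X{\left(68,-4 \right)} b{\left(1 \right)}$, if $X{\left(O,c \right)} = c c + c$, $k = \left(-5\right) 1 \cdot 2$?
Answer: $60$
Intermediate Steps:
$k = -10$ ($k = \left(-5\right) 2 = -10$)
$X{\left(O,c \right)} = c + c^{2}$ ($X{\left(O,c \right)} = c^{2} + c = c + c^{2}$)
$b{\left(m \right)} = 5$ ($b{\left(m \right)} = -5 - -10 = -5 + 10 = 5$)
$X{\left(68,-4 \right)} b{\left(1 \right)} = - 4 \left(1 - 4\right) 5 = \left(-4\right) \left(-3\right) 5 = 12 \cdot 5 = 60$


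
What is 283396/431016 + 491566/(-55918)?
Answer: -24503234191/3012694086 ≈ -8.1333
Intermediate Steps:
283396/431016 + 491566/(-55918) = 283396*(1/431016) + 491566*(-1/55918) = 70849/107754 - 245783/27959 = -24503234191/3012694086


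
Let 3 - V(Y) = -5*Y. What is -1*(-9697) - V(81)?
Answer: 9289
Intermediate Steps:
V(Y) = 3 + 5*Y (V(Y) = 3 - (-5)*Y = 3 + 5*Y)
-1*(-9697) - V(81) = -1*(-9697) - (3 + 5*81) = 9697 - (3 + 405) = 9697 - 1*408 = 9697 - 408 = 9289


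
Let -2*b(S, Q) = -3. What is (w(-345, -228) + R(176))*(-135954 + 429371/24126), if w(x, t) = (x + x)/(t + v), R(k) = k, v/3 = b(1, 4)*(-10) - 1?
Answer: -390272023127/16084 ≈ -2.4265e+7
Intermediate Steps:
b(S, Q) = 3/2 (b(S, Q) = -½*(-3) = 3/2)
v = -48 (v = 3*((3/2)*(-10) - 1) = 3*(-15 - 1) = 3*(-16) = -48)
w(x, t) = 2*x/(-48 + t) (w(x, t) = (x + x)/(t - 48) = (2*x)/(-48 + t) = 2*x/(-48 + t))
(w(-345, -228) + R(176))*(-135954 + 429371/24126) = (2*(-345)/(-48 - 228) + 176)*(-135954 + 429371/24126) = (2*(-345)/(-276) + 176)*(-135954 + 429371*(1/24126)) = (2*(-345)*(-1/276) + 176)*(-135954 + 429371/24126) = (5/2 + 176)*(-3279596833/24126) = (357/2)*(-3279596833/24126) = -390272023127/16084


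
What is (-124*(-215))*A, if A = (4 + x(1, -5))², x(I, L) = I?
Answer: 666500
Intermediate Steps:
A = 25 (A = (4 + 1)² = 5² = 25)
(-124*(-215))*A = -124*(-215)*25 = 26660*25 = 666500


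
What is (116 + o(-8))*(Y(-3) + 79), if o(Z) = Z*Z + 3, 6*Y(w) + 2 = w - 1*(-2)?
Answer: 28731/2 ≈ 14366.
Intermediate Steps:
Y(w) = w/6 (Y(w) = -⅓ + (w - 1*(-2))/6 = -⅓ + (w + 2)/6 = -⅓ + (2 + w)/6 = -⅓ + (⅓ + w/6) = w/6)
o(Z) = 3 + Z² (o(Z) = Z² + 3 = 3 + Z²)
(116 + o(-8))*(Y(-3) + 79) = (116 + (3 + (-8)²))*((⅙)*(-3) + 79) = (116 + (3 + 64))*(-½ + 79) = (116 + 67)*(157/2) = 183*(157/2) = 28731/2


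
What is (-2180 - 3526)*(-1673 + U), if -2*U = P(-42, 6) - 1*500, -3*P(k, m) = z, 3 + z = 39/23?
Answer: 186780204/23 ≈ 8.1209e+6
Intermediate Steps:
z = -30/23 (z = -3 + 39/23 = -30/23 ≈ -1.3043)
P(k, m) = 10/23 (P(k, m) = -⅓*(-30/23) = 10/23)
U = 5745/23 (U = -(10/23 - 1*500)/2 = -(10/23 - 500)/2 = -½*(-11490/23) = 5745/23 ≈ 249.78)
(-2180 - 3526)*(-1673 + U) = (-2180 - 3526)*(-1673 + 5745/23) = -5706*(-32734/23) = 186780204/23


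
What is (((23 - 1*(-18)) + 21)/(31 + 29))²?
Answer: 961/900 ≈ 1.0678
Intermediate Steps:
(((23 - 1*(-18)) + 21)/(31 + 29))² = (((23 + 18) + 21)/60)² = ((41 + 21)*(1/60))² = (62*(1/60))² = (31/30)² = 961/900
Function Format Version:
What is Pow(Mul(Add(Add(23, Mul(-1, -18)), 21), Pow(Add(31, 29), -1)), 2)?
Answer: Rational(961, 900) ≈ 1.0678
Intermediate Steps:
Pow(Mul(Add(Add(23, Mul(-1, -18)), 21), Pow(Add(31, 29), -1)), 2) = Pow(Mul(Add(Add(23, 18), 21), Pow(60, -1)), 2) = Pow(Mul(Add(41, 21), Rational(1, 60)), 2) = Pow(Mul(62, Rational(1, 60)), 2) = Pow(Rational(31, 30), 2) = Rational(961, 900)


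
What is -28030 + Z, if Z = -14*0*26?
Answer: -28030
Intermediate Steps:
Z = 0 (Z = 0*26 = 0)
-28030 + Z = -28030 + 0 = -28030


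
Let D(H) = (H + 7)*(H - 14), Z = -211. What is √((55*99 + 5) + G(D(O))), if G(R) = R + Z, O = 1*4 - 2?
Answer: √5131 ≈ 71.631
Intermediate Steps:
O = 2 (O = 4 - 2 = 2)
D(H) = (-14 + H)*(7 + H) (D(H) = (7 + H)*(-14 + H) = (-14 + H)*(7 + H))
G(R) = -211 + R (G(R) = R - 211 = -211 + R)
√((55*99 + 5) + G(D(O))) = √((55*99 + 5) + (-211 + (-98 + 2² - 7*2))) = √((5445 + 5) + (-211 + (-98 + 4 - 14))) = √(5450 + (-211 - 108)) = √(5450 - 319) = √5131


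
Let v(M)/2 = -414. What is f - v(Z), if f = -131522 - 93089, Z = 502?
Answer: -223783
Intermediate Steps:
v(M) = -828 (v(M) = 2*(-414) = -828)
f = -224611
f - v(Z) = -224611 - 1*(-828) = -224611 + 828 = -223783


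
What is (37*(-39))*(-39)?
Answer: 56277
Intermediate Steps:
(37*(-39))*(-39) = -1443*(-39) = 56277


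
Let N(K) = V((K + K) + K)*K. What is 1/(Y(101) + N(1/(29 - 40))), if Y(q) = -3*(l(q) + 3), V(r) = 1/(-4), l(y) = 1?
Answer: -44/527 ≈ -0.083491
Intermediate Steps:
V(r) = -1/4
Y(q) = -12 (Y(q) = -3*(1 + 3) = -3*4 = -12)
N(K) = -K/4
1/(Y(101) + N(1/(29 - 40))) = 1/(-12 - 1/(4*(29 - 40))) = 1/(-12 - 1/4/(-11)) = 1/(-12 - 1/4*(-1/11)) = 1/(-12 + 1/44) = 1/(-527/44) = -44/527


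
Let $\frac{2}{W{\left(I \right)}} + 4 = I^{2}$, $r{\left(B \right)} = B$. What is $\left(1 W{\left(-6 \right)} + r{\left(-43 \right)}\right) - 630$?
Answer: $- \frac{10767}{16} \approx -672.94$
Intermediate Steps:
$W{\left(I \right)} = \frac{2}{-4 + I^{2}}$
$\left(1 W{\left(-6 \right)} + r{\left(-43 \right)}\right) - 630 = \left(1 \frac{2}{-4 + \left(-6\right)^{2}} - 43\right) - 630 = \left(1 \frac{2}{-4 + 36} - 43\right) - 630 = \left(1 \cdot \frac{2}{32} - 43\right) - 630 = \left(1 \cdot 2 \cdot \frac{1}{32} - 43\right) - 630 = \left(1 \cdot \frac{1}{16} - 43\right) - 630 = \left(\frac{1}{16} - 43\right) - 630 = - \frac{687}{16} - 630 = - \frac{10767}{16}$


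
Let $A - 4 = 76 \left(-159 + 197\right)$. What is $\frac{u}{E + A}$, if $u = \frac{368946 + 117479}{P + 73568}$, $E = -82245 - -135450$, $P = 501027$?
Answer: $\frac{97285}{6446611143} \approx 1.5091 \cdot 10^{-5}$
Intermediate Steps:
$E = 53205$ ($E = -82245 + 135450 = 53205$)
$A = 2892$ ($A = 4 + 76 \left(-159 + 197\right) = 4 + 76 \cdot 38 = 4 + 2888 = 2892$)
$u = \frac{97285}{114919}$ ($u = \frac{368946 + 117479}{501027 + 73568} = \frac{486425}{574595} = 486425 \cdot \frac{1}{574595} = \frac{97285}{114919} \approx 0.84655$)
$\frac{u}{E + A} = \frac{97285}{114919 \left(53205 + 2892\right)} = \frac{97285}{114919 \cdot 56097} = \frac{97285}{114919} \cdot \frac{1}{56097} = \frac{97285}{6446611143}$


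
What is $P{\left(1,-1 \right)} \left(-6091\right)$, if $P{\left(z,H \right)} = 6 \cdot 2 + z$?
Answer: $-79183$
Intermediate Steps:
$P{\left(z,H \right)} = 12 + z$
$P{\left(1,-1 \right)} \left(-6091\right) = \left(12 + 1\right) \left(-6091\right) = 13 \left(-6091\right) = -79183$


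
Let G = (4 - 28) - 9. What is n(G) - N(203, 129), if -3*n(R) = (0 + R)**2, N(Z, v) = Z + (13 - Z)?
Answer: -376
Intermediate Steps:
G = -33 (G = -24 - 9 = -33)
N(Z, v) = 13
n(R) = -R**2/3 (n(R) = -(0 + R)**2/3 = -R**2/3)
n(G) - N(203, 129) = -1/3*(-33)**2 - 1*13 = -1/3*1089 - 13 = -363 - 13 = -376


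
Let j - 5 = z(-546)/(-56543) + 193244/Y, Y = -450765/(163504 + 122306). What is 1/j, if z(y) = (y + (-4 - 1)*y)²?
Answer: -242739099/29761456225537 ≈ -8.1562e-6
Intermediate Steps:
Y = -4293/2722 (Y = -450765/285810 = -450765*1/285810 = -4293/2722 ≈ -1.5771)
z(y) = 16*y² (z(y) = (y - 5*y)² = (-4*y)² = 16*y²)
j = -29761456225537/242739099 (j = 5 + ((16*(-546)²)/(-56543) + 193244/(-4293/2722)) = 5 + ((16*298116)*(-1/56543) + 193244*(-2722/4293)) = 5 + (4769856*(-1/56543) - 526010168/4293) = 5 + (-4769856/56543 - 526010168/4293) = 5 - 29762669921032/242739099 = -29761456225537/242739099 ≈ -1.2261e+5)
1/j = 1/(-29761456225537/242739099) = -242739099/29761456225537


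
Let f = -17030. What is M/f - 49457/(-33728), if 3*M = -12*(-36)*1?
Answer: 418697939/287193920 ≈ 1.4579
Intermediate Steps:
M = 144 (M = (-12*(-36)*1)/3 = (432*1)/3 = (1/3)*432 = 144)
M/f - 49457/(-33728) = 144/(-17030) - 49457/(-33728) = 144*(-1/17030) - 49457*(-1/33728) = -72/8515 + 49457/33728 = 418697939/287193920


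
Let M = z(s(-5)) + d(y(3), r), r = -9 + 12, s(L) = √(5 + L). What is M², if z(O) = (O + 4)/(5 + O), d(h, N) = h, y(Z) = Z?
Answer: 361/25 ≈ 14.440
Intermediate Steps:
r = 3
z(O) = (4 + O)/(5 + O)
M = 19/5 (M = (4 + √(5 - 5))/(5 + √(5 - 5)) + 3 = (4 + √0)/(5 + √0) + 3 = (4 + 0)/(5 + 0) + 3 = 4/5 + 3 = (⅕)*4 + 3 = ⅘ + 3 = 19/5 ≈ 3.8000)
M² = (19/5)² = 361/25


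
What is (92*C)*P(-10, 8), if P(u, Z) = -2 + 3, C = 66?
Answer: 6072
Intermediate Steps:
P(u, Z) = 1
(92*C)*P(-10, 8) = (92*66)*1 = 6072*1 = 6072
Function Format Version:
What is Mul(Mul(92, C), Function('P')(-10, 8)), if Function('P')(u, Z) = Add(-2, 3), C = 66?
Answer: 6072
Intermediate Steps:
Function('P')(u, Z) = 1
Mul(Mul(92, C), Function('P')(-10, 8)) = Mul(Mul(92, 66), 1) = Mul(6072, 1) = 6072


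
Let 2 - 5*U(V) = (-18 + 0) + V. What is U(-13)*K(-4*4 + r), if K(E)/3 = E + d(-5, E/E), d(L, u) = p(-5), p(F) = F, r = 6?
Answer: -297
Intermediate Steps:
d(L, u) = -5
U(V) = 4 - V/5 (U(V) = 2/5 - ((-18 + 0) + V)/5 = 2/5 - (-18 + V)/5 = 2/5 + (18/5 - V/5) = 4 - V/5)
K(E) = -15 + 3*E (K(E) = 3*(E - 5) = 3*(-5 + E) = -15 + 3*E)
U(-13)*K(-4*4 + r) = (4 - 1/5*(-13))*(-15 + 3*(-4*4 + 6)) = (4 + 13/5)*(-15 + 3*(-16 + 6)) = 33*(-15 + 3*(-10))/5 = 33*(-15 - 30)/5 = (33/5)*(-45) = -297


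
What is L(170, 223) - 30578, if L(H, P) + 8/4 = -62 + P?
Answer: -30419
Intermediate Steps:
L(H, P) = -64 + P (L(H, P) = -2 + (-62 + P) = -64 + P)
L(170, 223) - 30578 = (-64 + 223) - 30578 = 159 - 30578 = -30419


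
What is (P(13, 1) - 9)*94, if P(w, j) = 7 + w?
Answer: 1034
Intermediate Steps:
(P(13, 1) - 9)*94 = ((7 + 13) - 9)*94 = (20 - 9)*94 = 11*94 = 1034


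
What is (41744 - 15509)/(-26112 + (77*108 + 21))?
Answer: -583/395 ≈ -1.4759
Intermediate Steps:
(41744 - 15509)/(-26112 + (77*108 + 21)) = 26235/(-26112 + (8316 + 21)) = 26235/(-26112 + 8337) = 26235/(-17775) = 26235*(-1/17775) = -583/395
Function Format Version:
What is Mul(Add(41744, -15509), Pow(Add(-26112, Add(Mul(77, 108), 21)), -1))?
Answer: Rational(-583, 395) ≈ -1.4759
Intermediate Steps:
Mul(Add(41744, -15509), Pow(Add(-26112, Add(Mul(77, 108), 21)), -1)) = Mul(26235, Pow(Add(-26112, Add(8316, 21)), -1)) = Mul(26235, Pow(Add(-26112, 8337), -1)) = Mul(26235, Pow(-17775, -1)) = Mul(26235, Rational(-1, 17775)) = Rational(-583, 395)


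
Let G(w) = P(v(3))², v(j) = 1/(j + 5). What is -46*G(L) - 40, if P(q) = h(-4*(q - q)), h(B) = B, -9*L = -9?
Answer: -40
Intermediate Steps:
v(j) = 1/(5 + j)
L = 1 (L = -⅑*(-9) = 1)
P(q) = 0 (P(q) = -4*(q - q) = -4*0 = 0)
G(w) = 0 (G(w) = 0² = 0)
-46*G(L) - 40 = -46*0 - 40 = 0 - 40 = -40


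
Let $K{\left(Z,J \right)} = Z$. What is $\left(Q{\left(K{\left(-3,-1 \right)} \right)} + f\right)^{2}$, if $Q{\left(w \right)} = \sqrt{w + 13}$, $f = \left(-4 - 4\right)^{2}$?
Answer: $\left(64 + \sqrt{10}\right)^{2} \approx 4510.8$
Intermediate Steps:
$f = 64$ ($f = \left(-8\right)^{2} = 64$)
$Q{\left(w \right)} = \sqrt{13 + w}$
$\left(Q{\left(K{\left(-3,-1 \right)} \right)} + f\right)^{2} = \left(\sqrt{13 - 3} + 64\right)^{2} = \left(\sqrt{10} + 64\right)^{2} = \left(64 + \sqrt{10}\right)^{2}$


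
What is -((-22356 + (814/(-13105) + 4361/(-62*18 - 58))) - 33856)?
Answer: 864894903781/15385270 ≈ 56216.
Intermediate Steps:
-((-22356 + (814/(-13105) + 4361/(-62*18 - 58))) - 33856) = -((-22356 + (814*(-1/13105) + 4361/(-1116 - 58))) - 33856) = -((-22356 + (-814/13105 + 4361/(-1174))) - 33856) = -((-22356 + (-814/13105 + 4361*(-1/1174))) - 33856) = -((-22356 + (-814/13105 - 4361/1174)) - 33856) = -((-22356 - 58106541/15385270) - 33856) = -(-344011202661/15385270 - 33856) = -1*(-864894903781/15385270) = 864894903781/15385270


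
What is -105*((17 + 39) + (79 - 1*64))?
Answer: -7455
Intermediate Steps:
-105*((17 + 39) + (79 - 1*64)) = -105*(56 + (79 - 64)) = -105*(56 + 15) = -105*71 = -7455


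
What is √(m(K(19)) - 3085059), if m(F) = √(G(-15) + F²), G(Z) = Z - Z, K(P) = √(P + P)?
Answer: √(-3085059 + √38) ≈ 1756.4*I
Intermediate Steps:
K(P) = √2*√P (K(P) = √(2*P) = √2*√P)
G(Z) = 0
m(F) = √(F²) (m(F) = √(0 + F²) = √(F²))
√(m(K(19)) - 3085059) = √(√((√2*√19)²) - 3085059) = √(√((√38)²) - 3085059) = √(√38 - 3085059) = √(-3085059 + √38)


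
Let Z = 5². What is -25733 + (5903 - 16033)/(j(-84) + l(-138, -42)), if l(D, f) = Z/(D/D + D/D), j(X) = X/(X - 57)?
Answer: -32629543/1231 ≈ -26507.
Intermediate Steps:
j(X) = X/(-57 + X)
Z = 25
l(D, f) = 25/2 (l(D, f) = 25/(D/D + D/D) = 25/(1 + 1) = 25/2)
-25733 + (5903 - 16033)/(j(-84) + l(-138, -42)) = -25733 + (5903 - 16033)/(-84/(-57 - 84) + 25/2) = -25733 - 10130/(-84/(-141) + 25/2) = -25733 - 10130/(-84*(-1/141) + 25/2) = -25733 - 10130/(28/47 + 25/2) = -25733 - 10130/1231/94 = -25733 - 10130*94/1231 = -25733 - 952220/1231 = -32629543/1231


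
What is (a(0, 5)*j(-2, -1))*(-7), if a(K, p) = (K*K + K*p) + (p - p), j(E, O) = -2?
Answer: 0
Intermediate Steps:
a(K, p) = K**2 + K*p (a(K, p) = (K**2 + K*p) + 0 = K**2 + K*p)
(a(0, 5)*j(-2, -1))*(-7) = ((0*(0 + 5))*(-2))*(-7) = ((0*5)*(-2))*(-7) = (0*(-2))*(-7) = 0*(-7) = 0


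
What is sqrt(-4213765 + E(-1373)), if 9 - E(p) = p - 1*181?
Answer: I*sqrt(4212202) ≈ 2052.4*I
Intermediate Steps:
E(p) = 190 - p (E(p) = 9 - (p - 1*181) = 9 - (p - 181) = 9 - (-181 + p) = 9 + (181 - p) = 190 - p)
sqrt(-4213765 + E(-1373)) = sqrt(-4213765 + (190 - 1*(-1373))) = sqrt(-4213765 + (190 + 1373)) = sqrt(-4213765 + 1563) = sqrt(-4212202) = I*sqrt(4212202)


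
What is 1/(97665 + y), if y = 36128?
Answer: 1/133793 ≈ 7.4742e-6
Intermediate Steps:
1/(97665 + y) = 1/(97665 + 36128) = 1/133793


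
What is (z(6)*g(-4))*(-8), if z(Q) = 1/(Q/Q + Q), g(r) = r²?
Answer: -128/7 ≈ -18.286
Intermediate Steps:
z(Q) = 1/(1 + Q)
(z(6)*g(-4))*(-8) = ((-4)²/(1 + 6))*(-8) = (16/7)*(-8) = -128/7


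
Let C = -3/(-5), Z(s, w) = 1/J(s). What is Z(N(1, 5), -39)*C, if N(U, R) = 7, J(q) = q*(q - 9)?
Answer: -3/70 ≈ -0.042857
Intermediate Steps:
J(q) = q*(-9 + q)
Z(s, w) = 1/(s*(-9 + s))
C = 3/5 (C = -3*(-1/5) = 3/5 ≈ 0.60000)
Z(N(1, 5), -39)*C = (1/(7*(-9 + 7)))*(3/5) = ((1/7)/(-2))*(3/5) = ((1/7)*(-1/2))*(3/5) = -1/14*3/5 = -3/70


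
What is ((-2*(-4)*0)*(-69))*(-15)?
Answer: 0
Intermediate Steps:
((-2*(-4)*0)*(-69))*(-15) = ((8*0)*(-69))*(-15) = (0*(-69))*(-15) = 0*(-15) = 0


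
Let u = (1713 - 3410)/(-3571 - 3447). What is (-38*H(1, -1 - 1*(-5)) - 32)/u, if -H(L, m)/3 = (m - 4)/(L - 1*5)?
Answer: -224576/1697 ≈ -132.34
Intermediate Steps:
H(L, m) = -3*(-4 + m)/(-5 + L) (H(L, m) = -3*(m - 4)/(L - 1*5) = -3*(-4 + m)/(L - 5) = -3*(-4 + m)/(-5 + L))
u = 1697/7018 (u = -1697/(-7018) = -1697*(-1/7018) = 1697/7018 ≈ 0.24181)
(-38*H(1, -1 - 1*(-5)) - 32)/u = (-114*(4 - (-1 - 1*(-5)))/(-5 + 1) - 32)/(1697/7018) = (-114*(4 - (-1 + 5))/(-4) - 32)*(7018/1697) = (-114*(-1)*(4 - 1*4)/4 - 32)*(7018/1697) = (-114*(-1)*(4 - 4)/4 - 32)*(7018/1697) = (-114*(-1)*0/4 - 32)*(7018/1697) = (-38*0 - 32)*(7018/1697) = (0 - 32)*(7018/1697) = -32*7018/1697 = -224576/1697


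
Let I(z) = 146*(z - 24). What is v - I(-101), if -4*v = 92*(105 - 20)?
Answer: 16295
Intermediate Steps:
I(z) = -3504 + 146*z (I(z) = 146*(-24 + z) = -3504 + 146*z)
v = -1955 (v = -23*(105 - 20) = -23*85 = -1/4*7820 = -1955)
v - I(-101) = -1955 - (-3504 + 146*(-101)) = -1955 - (-3504 - 14746) = -1955 - 1*(-18250) = -1955 + 18250 = 16295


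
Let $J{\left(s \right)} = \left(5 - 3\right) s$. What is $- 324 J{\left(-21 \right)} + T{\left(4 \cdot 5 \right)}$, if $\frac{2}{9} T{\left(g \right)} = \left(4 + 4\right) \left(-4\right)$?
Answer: $13464$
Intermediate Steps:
$J{\left(s \right)} = 2 s$
$T{\left(g \right)} = -144$ ($T{\left(g \right)} = \frac{9 \left(4 + 4\right) \left(-4\right)}{2} = \frac{9 \cdot 8 \left(-4\right)}{2} = \frac{9}{2} \left(-32\right) = -144$)
$- 324 J{\left(-21 \right)} + T{\left(4 \cdot 5 \right)} = - 324 \cdot 2 \left(-21\right) - 144 = \left(-324\right) \left(-42\right) - 144 = 13608 - 144 = 13464$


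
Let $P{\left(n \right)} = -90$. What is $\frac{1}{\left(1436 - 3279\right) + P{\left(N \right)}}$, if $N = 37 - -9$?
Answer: $- \frac{1}{1933} \approx -0.00051733$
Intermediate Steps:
$N = 46$ ($N = 37 + 9 = 46$)
$\frac{1}{\left(1436 - 3279\right) + P{\left(N \right)}} = \frac{1}{\left(1436 - 3279\right) - 90} = \frac{1}{-1843 - 90} = \frac{1}{-1933} = - \frac{1}{1933}$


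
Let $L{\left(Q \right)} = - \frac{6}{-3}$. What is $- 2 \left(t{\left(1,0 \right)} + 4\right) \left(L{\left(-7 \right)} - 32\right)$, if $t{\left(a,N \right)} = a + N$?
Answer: $300$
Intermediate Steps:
$t{\left(a,N \right)} = N + a$
$L{\left(Q \right)} = 2$ ($L{\left(Q \right)} = \left(-6\right) \left(- \frac{1}{3}\right) = 2$)
$- 2 \left(t{\left(1,0 \right)} + 4\right) \left(L{\left(-7 \right)} - 32\right) = - 2 \left(\left(0 + 1\right) + 4\right) \left(2 - 32\right) = - 2 \left(1 + 4\right) \left(-30\right) = \left(-2\right) 5 \left(-30\right) = \left(-10\right) \left(-30\right) = 300$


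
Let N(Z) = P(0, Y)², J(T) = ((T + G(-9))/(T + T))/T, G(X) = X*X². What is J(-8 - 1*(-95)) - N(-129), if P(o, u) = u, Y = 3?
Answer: -22814/2523 ≈ -9.0424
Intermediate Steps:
G(X) = X³
J(T) = (-729 + T)/(2*T²) (J(T) = ((T + (-9)³)/(T + T))/T = ((T - 729)/((2*T)))/T = ((-729 + T)*(1/(2*T)))/T = ((-729 + T)/(2*T))/T = (-729 + T)/(2*T²))
N(Z) = 9 (N(Z) = 3² = 9)
J(-8 - 1*(-95)) - N(-129) = (-729 + (-8 - 1*(-95)))/(2*(-8 - 1*(-95))²) - 1*9 = (-729 + (-8 + 95))/(2*(-8 + 95)²) - 9 = (½)*(-729 + 87)/87² - 9 = (½)*(1/7569)*(-642) - 9 = -107/2523 - 9 = -22814/2523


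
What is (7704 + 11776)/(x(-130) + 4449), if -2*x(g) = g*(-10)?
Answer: 19480/3799 ≈ 5.1277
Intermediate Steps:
x(g) = 5*g (x(g) = -g*(-10)/2 = -(-5)*g = 5*g)
(7704 + 11776)/(x(-130) + 4449) = (7704 + 11776)/(5*(-130) + 4449) = 19480/(-650 + 4449) = 19480/3799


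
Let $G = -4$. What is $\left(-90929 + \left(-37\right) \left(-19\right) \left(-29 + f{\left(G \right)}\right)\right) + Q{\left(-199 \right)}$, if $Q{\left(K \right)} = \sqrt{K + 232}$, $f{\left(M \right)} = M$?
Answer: $-114128 + \sqrt{33} \approx -1.1412 \cdot 10^{5}$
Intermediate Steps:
$Q{\left(K \right)} = \sqrt{232 + K}$
$\left(-90929 + \left(-37\right) \left(-19\right) \left(-29 + f{\left(G \right)}\right)\right) + Q{\left(-199 \right)} = \left(-90929 + \left(-37\right) \left(-19\right) \left(-29 - 4\right)\right) + \sqrt{232 - 199} = \left(-90929 + 703 \left(-33\right)\right) + \sqrt{33} = \left(-90929 - 23199\right) + \sqrt{33} = -114128 + \sqrt{33}$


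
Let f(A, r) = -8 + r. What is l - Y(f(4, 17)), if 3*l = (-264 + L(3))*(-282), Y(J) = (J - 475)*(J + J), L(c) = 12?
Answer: 32076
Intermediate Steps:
Y(J) = 2*J*(-475 + J) (Y(J) = (-475 + J)*(2*J) = 2*J*(-475 + J))
l = 23688 (l = ((-264 + 12)*(-282))/3 = (-252*(-282))/3 = (⅓)*71064 = 23688)
l - Y(f(4, 17)) = 23688 - 2*(-8 + 17)*(-475 + (-8 + 17)) = 23688 - 2*9*(-475 + 9) = 23688 - 2*9*(-466) = 23688 - 1*(-8388) = 23688 + 8388 = 32076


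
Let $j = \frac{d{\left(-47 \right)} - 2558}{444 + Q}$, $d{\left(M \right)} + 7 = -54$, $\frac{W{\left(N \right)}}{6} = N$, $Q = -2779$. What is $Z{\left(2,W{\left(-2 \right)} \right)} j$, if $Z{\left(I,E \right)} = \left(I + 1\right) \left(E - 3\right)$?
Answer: $- \frac{23571}{467} \approx -50.473$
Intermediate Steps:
$W{\left(N \right)} = 6 N$
$Z{\left(I,E \right)} = \left(1 + I\right) \left(-3 + E\right)$
$d{\left(M \right)} = -61$ ($d{\left(M \right)} = -7 - 54 = -61$)
$j = \frac{2619}{2335}$ ($j = \frac{-61 - 2558}{444 - 2779} = - \frac{2619}{-2335} = \left(-2619\right) \left(- \frac{1}{2335}\right) = \frac{2619}{2335} \approx 1.1216$)
$Z{\left(2,W{\left(-2 \right)} \right)} j = \left(-3 + 6 \left(-2\right) - 6 + 6 \left(-2\right) 2\right) \frac{2619}{2335} = \left(-3 - 12 - 6 - 24\right) \frac{2619}{2335} = \left(-45\right) \frac{2619}{2335} = - \frac{23571}{467}$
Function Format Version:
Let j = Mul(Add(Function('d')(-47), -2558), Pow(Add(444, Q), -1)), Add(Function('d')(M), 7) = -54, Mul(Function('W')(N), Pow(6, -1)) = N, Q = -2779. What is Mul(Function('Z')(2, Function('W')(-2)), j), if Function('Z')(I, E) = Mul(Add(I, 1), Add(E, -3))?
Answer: Rational(-23571, 467) ≈ -50.473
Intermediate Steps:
Function('W')(N) = Mul(6, N)
Function('Z')(I, E) = Mul(Add(1, I), Add(-3, E))
Function('d')(M) = -61 (Function('d')(M) = Add(-7, -54) = -61)
j = Rational(2619, 2335) (j = Mul(Add(-61, -2558), Pow(Add(444, -2779), -1)) = Mul(-2619, Pow(-2335, -1)) = Mul(-2619, Rational(-1, 2335)) = Rational(2619, 2335) ≈ 1.1216)
Mul(Function('Z')(2, Function('W')(-2)), j) = Mul(Add(-3, Mul(6, -2), Mul(-3, 2), Mul(Mul(6, -2), 2)), Rational(2619, 2335)) = Mul(Add(-3, -12, -6, Mul(-12, 2)), Rational(2619, 2335)) = Mul(Add(-3, -12, -6, -24), Rational(2619, 2335)) = Mul(-45, Rational(2619, 2335)) = Rational(-23571, 467)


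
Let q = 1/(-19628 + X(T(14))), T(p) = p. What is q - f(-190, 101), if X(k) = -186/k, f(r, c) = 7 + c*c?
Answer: -1403487719/137489 ≈ -10208.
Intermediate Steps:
f(r, c) = 7 + c²
q = -7/137489 (q = 1/(-19628 - 186/14) = 1/(-19628 - 186*1/14) = 1/(-19628 - 93/7) = 1/(-137489/7) = -7/137489 ≈ -5.0913e-5)
q - f(-190, 101) = -7/137489 - (7 + 101²) = -7/137489 - (7 + 10201) = -7/137489 - 1*10208 = -7/137489 - 10208 = -1403487719/137489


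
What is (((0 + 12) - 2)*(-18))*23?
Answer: -4140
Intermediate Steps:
(((0 + 12) - 2)*(-18))*23 = ((12 - 2)*(-18))*23 = (10*(-18))*23 = -180*23 = -4140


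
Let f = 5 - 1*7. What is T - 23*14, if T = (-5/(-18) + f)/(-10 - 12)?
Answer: -127481/396 ≈ -321.92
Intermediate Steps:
f = -2 (f = 5 - 7 = -2)
T = 31/396 (T = (-5/(-18) - 2)/(-10 - 12) = (-5*(-1/18) - 2)/(-22) = (5/18 - 2)*(-1/22) = -31/18*(-1/22) = 31/396 ≈ 0.078283)
T - 23*14 = 31/396 - 23*14 = 31/396 - 322 = -127481/396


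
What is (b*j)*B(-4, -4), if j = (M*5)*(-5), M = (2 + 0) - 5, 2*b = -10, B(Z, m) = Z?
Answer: 1500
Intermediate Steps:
b = -5 (b = (½)*(-10) = -5)
M = -3 (M = 2 - 5 = -3)
j = 75 (j = -3*5*(-5) = -15*(-5) = 75)
(b*j)*B(-4, -4) = -5*75*(-4) = -375*(-4) = 1500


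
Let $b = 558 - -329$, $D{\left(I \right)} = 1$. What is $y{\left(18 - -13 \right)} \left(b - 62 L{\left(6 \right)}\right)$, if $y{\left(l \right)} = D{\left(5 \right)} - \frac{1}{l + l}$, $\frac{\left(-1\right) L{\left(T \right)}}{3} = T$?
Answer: $\frac{122183}{62} \approx 1970.7$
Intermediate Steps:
$L{\left(T \right)} = - 3 T$
$b = 887$ ($b = 558 + 329 = 887$)
$y{\left(l \right)} = 1 - \frac{1}{2 l}$ ($y{\left(l \right)} = 1 - \frac{1}{l + l} = 1 - \frac{1}{2 l}$)
$y{\left(18 - -13 \right)} \left(b - 62 L{\left(6 \right)}\right) = \frac{- \frac{1}{2} + \left(18 - -13\right)}{18 - -13} \left(887 - 62 \left(\left(-3\right) 6\right)\right) = \frac{- \frac{1}{2} + \left(18 + 13\right)}{18 + 13} \left(887 - -1116\right) = \frac{- \frac{1}{2} + 31}{31} \left(887 + 1116\right) = \frac{1}{31} \cdot \frac{61}{2} \cdot 2003 = \frac{61}{62} \cdot 2003 = \frac{122183}{62}$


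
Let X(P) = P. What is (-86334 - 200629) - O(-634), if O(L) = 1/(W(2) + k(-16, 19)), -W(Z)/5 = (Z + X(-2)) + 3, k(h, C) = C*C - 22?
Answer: -92976013/324 ≈ -2.8696e+5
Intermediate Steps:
k(h, C) = -22 + C² (k(h, C) = C² - 22 = -22 + C²)
W(Z) = -5 - 5*Z (W(Z) = -5*((Z - 2) + 3) = -5*((-2 + Z) + 3) = -5*(1 + Z) = -5 - 5*Z)
O(L) = 1/324 (O(L) = 1/((-5 - 5*2) + (-22 + 19²)) = 1/((-5 - 10) + (-22 + 361)) = 1/(-15 + 339) = 1/324)
(-86334 - 200629) - O(-634) = (-86334 - 200629) - 1*1/324 = -286963 - 1/324 = -92976013/324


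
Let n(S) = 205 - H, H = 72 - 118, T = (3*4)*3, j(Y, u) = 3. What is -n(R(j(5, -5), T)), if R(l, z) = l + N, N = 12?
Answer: -251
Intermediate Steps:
T = 36 (T = 12*3 = 36)
R(l, z) = 12 + l (R(l, z) = l + 12 = 12 + l)
H = -46
n(S) = 251 (n(S) = 205 - 1*(-46) = 205 + 46 = 251)
-n(R(j(5, -5), T)) = -1*251 = -251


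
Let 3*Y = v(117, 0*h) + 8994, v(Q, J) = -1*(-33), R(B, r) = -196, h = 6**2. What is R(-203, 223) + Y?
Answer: 2813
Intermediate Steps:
h = 36
v(Q, J) = 33
Y = 3009 (Y = (33 + 8994)/3 = (1/3)*9027 = 3009)
R(-203, 223) + Y = -196 + 3009 = 2813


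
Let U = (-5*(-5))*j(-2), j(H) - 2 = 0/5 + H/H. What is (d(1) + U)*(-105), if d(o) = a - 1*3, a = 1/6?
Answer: -15155/2 ≈ -7577.5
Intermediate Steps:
a = ⅙ ≈ 0.16667
j(H) = 3 (j(H) = 2 + (0/5 + H/H) = 2 + (0*(⅕) + 1) = 2 + (0 + 1) = 2 + 1 = 3)
d(o) = -17/6 (d(o) = ⅙ - 1*3 = ⅙ - 3 = -17/6)
U = 75 (U = -5*(-5)*3 = 25*3 = 75)
(d(1) + U)*(-105) = (-17/6 + 75)*(-105) = (433/6)*(-105) = -15155/2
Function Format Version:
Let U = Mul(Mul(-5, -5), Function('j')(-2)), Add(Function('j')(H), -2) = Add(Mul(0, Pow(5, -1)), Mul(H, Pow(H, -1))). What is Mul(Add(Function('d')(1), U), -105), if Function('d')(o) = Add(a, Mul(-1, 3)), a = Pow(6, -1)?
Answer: Rational(-15155, 2) ≈ -7577.5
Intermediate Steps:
a = Rational(1, 6) ≈ 0.16667
Function('j')(H) = 3 (Function('j')(H) = Add(2, Add(Mul(0, Pow(5, -1)), Mul(H, Pow(H, -1)))) = Add(2, Add(Mul(0, Rational(1, 5)), 1)) = Add(2, Add(0, 1)) = Add(2, 1) = 3)
Function('d')(o) = Rational(-17, 6) (Function('d')(o) = Add(Rational(1, 6), Mul(-1, 3)) = Add(Rational(1, 6), -3) = Rational(-17, 6))
U = 75 (U = Mul(Mul(-5, -5), 3) = Mul(25, 3) = 75)
Mul(Add(Function('d')(1), U), -105) = Mul(Add(Rational(-17, 6), 75), -105) = Mul(Rational(433, 6), -105) = Rational(-15155, 2)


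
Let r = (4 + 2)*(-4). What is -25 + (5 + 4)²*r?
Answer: -1969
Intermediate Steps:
r = -24 (r = 6*(-4) = -24)
-25 + (5 + 4)²*r = -25 + (5 + 4)²*(-24) = -25 + 9²*(-24) = -25 + 81*(-24) = -25 - 1944 = -1969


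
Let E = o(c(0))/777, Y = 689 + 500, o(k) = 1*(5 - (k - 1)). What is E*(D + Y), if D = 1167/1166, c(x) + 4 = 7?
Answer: 1387541/301994 ≈ 4.5946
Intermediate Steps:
c(x) = 3 (c(x) = -4 + 7 = 3)
o(k) = 6 - k (o(k) = 1*(5 - (-1 + k)) = 1*(5 + (1 - k)) = 1*(6 - k) = 6 - k)
Y = 1189
E = 1/259 (E = (6 - 1*3)/777 = (6 - 3)*(1/777) = 3*(1/777) = 1/259 ≈ 0.0038610)
D = 1167/1166 (D = 1167*(1/1166) = 1167/1166 ≈ 1.0009)
E*(D + Y) = (1167/1166 + 1189)/259 = (1/259)*(1387541/1166) = 1387541/301994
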